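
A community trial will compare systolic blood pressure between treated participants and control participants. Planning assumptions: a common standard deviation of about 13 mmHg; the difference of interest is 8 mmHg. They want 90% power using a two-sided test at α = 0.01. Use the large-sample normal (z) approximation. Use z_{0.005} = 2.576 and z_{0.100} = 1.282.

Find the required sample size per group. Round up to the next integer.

n = (z_{α/2} + z_β)² · (σ₁² + σ₂²) / δ²
  = (2.576 + 1.282)² · (2·13² = 338) / 8²
  = 14.8842 · 338 / 64
  = 78.61
Round up → n = 79 per group.

n = 79 per group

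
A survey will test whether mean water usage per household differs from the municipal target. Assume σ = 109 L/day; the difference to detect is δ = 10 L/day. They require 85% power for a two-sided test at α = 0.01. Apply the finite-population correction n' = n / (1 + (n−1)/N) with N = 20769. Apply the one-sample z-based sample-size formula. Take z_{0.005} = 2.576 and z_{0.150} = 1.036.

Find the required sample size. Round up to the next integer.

n = (z_{α/2} + z_β)² · σ² / δ²
  = (2.576 + 1.036)² · 109² / 10²
  = 13.0465 · 11881 / 100
  = 1550.06
Finite-population correction (N = 20769): 1550.06 / (1 + (1550.06 − 1)/20769) = 1442.47.
Round up → n = 1443.

n = 1443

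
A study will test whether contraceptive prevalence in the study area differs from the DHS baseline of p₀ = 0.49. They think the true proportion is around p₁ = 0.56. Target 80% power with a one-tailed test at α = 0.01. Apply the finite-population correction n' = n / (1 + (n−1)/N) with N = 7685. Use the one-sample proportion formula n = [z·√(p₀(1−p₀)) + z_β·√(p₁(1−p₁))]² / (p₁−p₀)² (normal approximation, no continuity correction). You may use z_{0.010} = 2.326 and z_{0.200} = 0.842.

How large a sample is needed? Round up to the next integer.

n = 479

n = [z_α·√(p₀q₀) + z_β·√(p₁q₁)]² / (p₁ − p₀)²
  = [2.326·√(0.49·0.51) + 0.842·√(0.56·0.44)]² / (0.07)²
  = [2.326·0.4999 + 0.842·0.4964]² / 0.0049
  = [1.5807]² / 0.0049
  = 509.94
Finite-population correction (N = 7685): 509.94 / (1 + (509.94 − 1)/7685) = 478.26.
Round up → n = 479.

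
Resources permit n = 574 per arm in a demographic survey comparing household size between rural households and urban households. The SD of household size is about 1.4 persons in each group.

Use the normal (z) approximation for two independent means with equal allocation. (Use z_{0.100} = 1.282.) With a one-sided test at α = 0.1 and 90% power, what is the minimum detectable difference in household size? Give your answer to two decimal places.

δ = (z_α + z_β) · √((σ₁²+σ₂²)/n)
  = (1.282 + 1.282) · √(3.92/574)
  = 2.564 · √0.00683
  = 2.564 · 0.0826
  = 0.2119

Minimum detectable difference ≈ 0.21 persons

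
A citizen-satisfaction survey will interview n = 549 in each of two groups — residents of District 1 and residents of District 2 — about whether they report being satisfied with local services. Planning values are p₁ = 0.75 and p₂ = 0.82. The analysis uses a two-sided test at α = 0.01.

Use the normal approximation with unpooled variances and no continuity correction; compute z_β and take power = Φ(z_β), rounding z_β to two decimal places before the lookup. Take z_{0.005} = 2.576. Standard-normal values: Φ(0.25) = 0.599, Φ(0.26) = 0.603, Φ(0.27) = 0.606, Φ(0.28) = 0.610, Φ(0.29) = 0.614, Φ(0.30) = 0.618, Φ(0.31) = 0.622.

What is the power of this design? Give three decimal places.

Power ≈ 0.603

z_β = |p₁−p₂|·√(n/[p₁q₁+p₂q₂]) − z_{α/2}
    = 0.07 · √(549/0.3351) − 2.576
    = 0.07 · 40.4761 − 2.576
    = 2.8333 − 2.576 = 0.2573 → 0.26
Power = Φ(0.26) = 0.603.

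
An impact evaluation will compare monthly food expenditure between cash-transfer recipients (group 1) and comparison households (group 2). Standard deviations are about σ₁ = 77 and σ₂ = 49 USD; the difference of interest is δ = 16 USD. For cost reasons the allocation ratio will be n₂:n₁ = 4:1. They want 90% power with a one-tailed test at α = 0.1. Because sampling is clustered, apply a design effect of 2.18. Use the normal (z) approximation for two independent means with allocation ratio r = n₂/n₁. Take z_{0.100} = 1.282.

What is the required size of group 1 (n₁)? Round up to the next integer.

n₁ = (z_α + z_β)² · (σ₁² + σ₂²/r) / δ²
   = (1.282 + 1.282)² · (77² + 49²/4) / 16²
   = 6.5741 · (5929 + 600.25) / 256
   = 6.5741 · 6529.2 / 256
   = 167.67
Design effect: 2.18 × 167.67 = 365.52.
Round up → n₁ = 366; n₂ = r·n₁ = 4 × 366 = 1464.

n₁ = 366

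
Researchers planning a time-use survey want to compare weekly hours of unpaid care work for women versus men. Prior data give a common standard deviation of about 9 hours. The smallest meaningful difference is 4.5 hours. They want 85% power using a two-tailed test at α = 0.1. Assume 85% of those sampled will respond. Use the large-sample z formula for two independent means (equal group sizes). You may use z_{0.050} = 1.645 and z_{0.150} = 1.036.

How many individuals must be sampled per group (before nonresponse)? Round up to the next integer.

n = 68 per group

n = (z_{α/2} + z_β)² · (σ₁² + σ₂²) / δ²
  = (1.645 + 1.036)² · (2·9² = 162) / 4.5²
  = 7.1878 · 162 / 20.25
  = 57.50
Adjust for 85% response: 57.50 / 0.85 = 67.65.
Round up → n = 68 per group.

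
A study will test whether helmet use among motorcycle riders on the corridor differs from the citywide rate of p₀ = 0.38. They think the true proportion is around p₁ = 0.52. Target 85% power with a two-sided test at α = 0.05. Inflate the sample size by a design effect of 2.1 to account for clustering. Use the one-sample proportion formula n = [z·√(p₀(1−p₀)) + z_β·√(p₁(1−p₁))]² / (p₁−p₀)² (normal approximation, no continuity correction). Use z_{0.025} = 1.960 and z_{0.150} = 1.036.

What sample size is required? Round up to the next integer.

n = [z_{α/2}·√(p₀q₀) + z_β·√(p₁q₁)]² / (p₁ − p₀)²
  = [1.960·√(0.38·0.62) + 1.036·√(0.52·0.48)]² / (0.14)²
  = [1.960·0.4854 + 1.036·0.4996]² / 0.0196
  = [1.4689]² / 0.0196
  = 110.09
Design effect: 2.1 × 110.09 = 231.19.
Round up → n = 232.

n = 232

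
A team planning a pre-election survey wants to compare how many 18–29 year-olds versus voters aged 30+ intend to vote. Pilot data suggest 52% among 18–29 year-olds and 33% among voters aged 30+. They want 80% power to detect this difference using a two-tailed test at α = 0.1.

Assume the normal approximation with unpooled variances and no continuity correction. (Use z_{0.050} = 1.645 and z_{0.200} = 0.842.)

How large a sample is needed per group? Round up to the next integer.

n = 81 per group

n = (z_{α/2} + z_β)² · [p₁(1−p₁) + p₂(1−p₂)] / (p₁ − p₂)²
  = (1.645 + 0.842)² · (0.52·0.48 + 0.33·0.67) / (0.19)²
  = (2.487)² · (0.2496 + 0.2211) / 0.0361
  = 6.1852 · 0.4707 / 0.0361
  = 80.65
Round up → n = 81 per group.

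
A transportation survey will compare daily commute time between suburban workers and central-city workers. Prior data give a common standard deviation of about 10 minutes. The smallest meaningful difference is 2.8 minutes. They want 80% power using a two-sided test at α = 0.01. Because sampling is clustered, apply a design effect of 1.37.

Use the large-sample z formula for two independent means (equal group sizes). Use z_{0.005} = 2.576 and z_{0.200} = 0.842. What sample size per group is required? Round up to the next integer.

n = 409 per group

n = (z_{α/2} + z_β)² · (σ₁² + σ₂²) / δ²
  = (2.576 + 0.842)² · (2·10² = 200) / 2.8²
  = 11.6827 · 200 / 7.84
  = 298.03
Design effect: 1.37 × 298.03 = 408.30.
Round up → n = 409 per group.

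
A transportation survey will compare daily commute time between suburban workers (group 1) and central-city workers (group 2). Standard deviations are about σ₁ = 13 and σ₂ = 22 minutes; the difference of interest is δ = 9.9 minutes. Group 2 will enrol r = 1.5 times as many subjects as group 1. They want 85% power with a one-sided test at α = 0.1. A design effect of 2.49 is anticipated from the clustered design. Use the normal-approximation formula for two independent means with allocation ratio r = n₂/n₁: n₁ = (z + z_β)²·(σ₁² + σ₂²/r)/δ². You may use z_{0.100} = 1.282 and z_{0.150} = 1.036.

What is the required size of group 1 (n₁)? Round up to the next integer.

n₁ = 68

n₁ = (z_α + z_β)² · (σ₁² + σ₂²/r) / δ²
   = (1.282 + 1.036)² · (13² + 22²/1.5) / 9.9²
   = 5.3731 · (169 + 322.6667) / 98.01
   = 5.3731 · 491.6667 / 98.01
   = 26.95
Design effect: 2.49 × 26.95 = 67.12.
Round up → n₁ = 68; n₂ = r·n₁ = 1.5 × 68 = 102.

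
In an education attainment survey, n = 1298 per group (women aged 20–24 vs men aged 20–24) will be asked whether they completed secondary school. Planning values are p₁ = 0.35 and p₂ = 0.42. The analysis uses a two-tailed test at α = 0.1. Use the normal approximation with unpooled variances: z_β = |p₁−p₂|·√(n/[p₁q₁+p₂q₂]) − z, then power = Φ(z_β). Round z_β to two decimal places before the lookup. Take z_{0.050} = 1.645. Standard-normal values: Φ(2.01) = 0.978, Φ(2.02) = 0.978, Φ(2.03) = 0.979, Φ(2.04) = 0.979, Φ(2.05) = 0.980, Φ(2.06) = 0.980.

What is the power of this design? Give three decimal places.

z_β = |p₁−p₂|·√(n/[p₁q₁+p₂q₂]) − z_{α/2}
    = 0.07 · √(1298/0.4711) − 1.645
    = 0.07 · 52.4905 − 1.645
    = 3.6743 − 1.645 = 2.0293 → 2.03
Power = Φ(2.03) = 0.979.

Power ≈ 0.979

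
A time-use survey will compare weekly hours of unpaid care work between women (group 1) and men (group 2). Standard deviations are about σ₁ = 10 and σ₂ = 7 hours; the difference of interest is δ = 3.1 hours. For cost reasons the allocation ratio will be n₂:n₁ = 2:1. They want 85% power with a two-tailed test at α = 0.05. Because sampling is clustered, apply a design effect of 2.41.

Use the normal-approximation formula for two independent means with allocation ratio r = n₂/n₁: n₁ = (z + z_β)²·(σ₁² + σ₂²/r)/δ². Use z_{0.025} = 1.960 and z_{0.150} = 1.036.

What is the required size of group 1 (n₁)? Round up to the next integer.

n₁ = 281

n₁ = (z_{α/2} + z_β)² · (σ₁² + σ₂²/r) / δ²
   = (1.960 + 1.036)² · (10² + 7²/2) / 3.1²
   = 8.9760 · (100 + 24.5) / 9.61
   = 8.9760 · 124.5 / 9.61
   = 116.29
Design effect: 2.41 × 116.29 = 280.25.
Round up → n₁ = 281; n₂ = r·n₁ = 2 × 281 = 562.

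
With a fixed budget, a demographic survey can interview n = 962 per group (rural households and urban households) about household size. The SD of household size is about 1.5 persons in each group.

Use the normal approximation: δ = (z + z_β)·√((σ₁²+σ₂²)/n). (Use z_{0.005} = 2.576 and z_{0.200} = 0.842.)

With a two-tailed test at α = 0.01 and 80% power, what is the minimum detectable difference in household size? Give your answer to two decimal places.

δ = (z_{α/2} + z_β) · √((σ₁²+σ₂²)/n)
  = (2.576 + 0.842) · √(4.5/962)
  = 3.418 · √0.00468
  = 3.418 · 0.0684
  = 0.2338

Minimum detectable difference ≈ 0.23 persons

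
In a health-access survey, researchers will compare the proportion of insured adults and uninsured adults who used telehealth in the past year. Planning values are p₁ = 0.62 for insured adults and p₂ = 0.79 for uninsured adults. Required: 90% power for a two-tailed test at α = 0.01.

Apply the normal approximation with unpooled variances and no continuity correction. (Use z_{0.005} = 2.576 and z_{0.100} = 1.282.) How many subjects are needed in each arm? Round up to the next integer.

n = 207 per group

n = (z_{α/2} + z_β)² · [p₁(1−p₁) + p₂(1−p₂)] / (p₁ − p₂)²
  = (2.576 + 1.282)² · (0.62·0.38 + 0.79·0.21) / (-0.17)²
  = (3.858)² · (0.2356 + 0.1659) / 0.0289
  = 14.8842 · 0.4015 / 0.0289
  = 206.78
Round up → n = 207 per group.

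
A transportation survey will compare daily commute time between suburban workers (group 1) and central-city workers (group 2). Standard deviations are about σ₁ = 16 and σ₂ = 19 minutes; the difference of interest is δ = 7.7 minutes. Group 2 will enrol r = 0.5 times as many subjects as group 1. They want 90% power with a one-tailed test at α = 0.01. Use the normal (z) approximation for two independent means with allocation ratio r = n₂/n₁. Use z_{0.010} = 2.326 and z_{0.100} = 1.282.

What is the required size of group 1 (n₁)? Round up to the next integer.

n₁ = (z_α + z_β)² · (σ₁² + σ₂²/r) / δ²
   = (2.326 + 1.282)² · (16² + 19²/0.5) / 7.7²
   = 13.0177 · (256 + 722) / 59.29
   = 13.0177 · 978 / 59.29
   = 214.73
Round up → n₁ = 215; n₂ = r·n₁ = 0.5 × 215 = 108.

n₁ = 215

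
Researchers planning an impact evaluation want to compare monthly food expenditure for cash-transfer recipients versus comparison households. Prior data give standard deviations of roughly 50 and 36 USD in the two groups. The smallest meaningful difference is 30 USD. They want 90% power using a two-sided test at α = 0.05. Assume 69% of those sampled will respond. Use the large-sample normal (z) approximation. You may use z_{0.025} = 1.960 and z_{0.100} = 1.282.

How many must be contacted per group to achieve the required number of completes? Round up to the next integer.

n = 65 per group

n = (z_{α/2} + z_β)² · (σ₁² + σ₂²) / δ²
  = (1.960 + 1.282)² · (50² + 36² = 3796) / 30²
  = 10.5106 · 3796 / 900
  = 44.33
Adjust for 69% response: 44.33 / 0.69 = 64.25.
Round up → n = 65 per group.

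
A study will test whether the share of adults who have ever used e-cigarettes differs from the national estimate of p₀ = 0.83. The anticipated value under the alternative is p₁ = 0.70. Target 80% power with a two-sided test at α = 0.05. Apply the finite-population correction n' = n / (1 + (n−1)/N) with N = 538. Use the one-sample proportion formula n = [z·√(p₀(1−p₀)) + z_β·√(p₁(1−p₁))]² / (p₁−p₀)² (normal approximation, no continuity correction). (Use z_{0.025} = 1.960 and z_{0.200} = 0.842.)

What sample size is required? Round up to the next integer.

n = [z_{α/2}·√(p₀q₀) + z_β·√(p₁q₁)]² / (p₁ − p₀)²
  = [1.960·√(0.83·0.17) + 0.842·√(0.70·0.30)]² / (-0.13)²
  = [1.960·0.3756 + 0.842·0.4583]² / 0.0169
  = [1.1221]² / 0.0169
  = 74.50
Finite-population correction (N = 538): 74.50 / (1 + (74.50 − 1)/538) = 65.55.
Round up → n = 66.

n = 66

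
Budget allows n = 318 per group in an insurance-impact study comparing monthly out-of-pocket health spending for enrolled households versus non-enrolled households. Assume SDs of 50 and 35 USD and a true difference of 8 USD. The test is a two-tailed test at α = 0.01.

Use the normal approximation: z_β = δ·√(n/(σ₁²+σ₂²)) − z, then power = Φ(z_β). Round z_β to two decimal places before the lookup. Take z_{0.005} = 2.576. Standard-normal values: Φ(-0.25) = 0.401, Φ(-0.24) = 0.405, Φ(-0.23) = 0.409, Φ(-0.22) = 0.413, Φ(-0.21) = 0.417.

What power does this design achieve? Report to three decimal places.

Power ≈ 0.405

z_β = δ·√(n/(σ₁²+σ₂²)) − z_{α/2}
    = 8 · √(318/3725) − 2.576
    = 8 · 0.29218 − 2.576
    = 2.3374 − 2.576 = -0.2386 → -0.24
Power = Φ(-0.24) = 0.405.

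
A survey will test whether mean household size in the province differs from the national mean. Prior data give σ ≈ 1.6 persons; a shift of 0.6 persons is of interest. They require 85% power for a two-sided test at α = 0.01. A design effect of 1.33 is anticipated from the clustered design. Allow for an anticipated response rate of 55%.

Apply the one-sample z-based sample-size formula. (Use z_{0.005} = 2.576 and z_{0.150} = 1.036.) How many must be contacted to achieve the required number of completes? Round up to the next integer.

n = 225

n = (z_{α/2} + z_β)² · σ² / δ²
  = (2.576 + 1.036)² · 1.6² / 0.6²
  = 13.0465 · 2.56 / 0.36
  = 92.78
Design effect: 1.33 × 92.78 = 123.39.
Adjust for 55% response: 123.39 / 0.55 = 224.35.
Round up → n = 225.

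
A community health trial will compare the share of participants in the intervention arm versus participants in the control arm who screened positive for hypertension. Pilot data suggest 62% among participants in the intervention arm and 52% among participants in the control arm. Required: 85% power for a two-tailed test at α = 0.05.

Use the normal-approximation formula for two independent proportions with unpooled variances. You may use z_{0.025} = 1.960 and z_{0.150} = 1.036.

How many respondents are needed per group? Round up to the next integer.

n = 436 per group

n = (z_{α/2} + z_β)² · [p₁(1−p₁) + p₂(1−p₂)] / (p₁ − p₂)²
  = (1.960 + 1.036)² · (0.62·0.38 + 0.52·0.48) / (0.10)²
  = (2.996)² · (0.2356 + 0.2496) / 0.0100
  = 8.9760 · 0.4852 / 0.0100
  = 435.52
Round up → n = 436 per group.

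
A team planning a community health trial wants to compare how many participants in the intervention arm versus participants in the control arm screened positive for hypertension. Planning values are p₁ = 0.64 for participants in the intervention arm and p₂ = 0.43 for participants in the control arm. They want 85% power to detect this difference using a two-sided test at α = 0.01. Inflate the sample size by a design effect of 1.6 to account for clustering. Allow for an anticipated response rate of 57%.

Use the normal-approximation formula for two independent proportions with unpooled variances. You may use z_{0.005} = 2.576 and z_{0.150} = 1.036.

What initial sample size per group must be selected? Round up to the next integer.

n = (z_{α/2} + z_β)² · [p₁(1−p₁) + p₂(1−p₂)] / (p₁ − p₂)²
  = (2.576 + 1.036)² · (0.64·0.36 + 0.43·0.57) / (0.21)²
  = (3.612)² · (0.2304 + 0.2451) / 0.0441
  = 13.0465 · 0.4755 / 0.0441
  = 140.67
Design effect: 1.6 × 140.67 = 225.08.
Adjust for 57% response: 225.08 / 0.57 = 394.87.
Round up → n = 395 per group.

n = 395 per group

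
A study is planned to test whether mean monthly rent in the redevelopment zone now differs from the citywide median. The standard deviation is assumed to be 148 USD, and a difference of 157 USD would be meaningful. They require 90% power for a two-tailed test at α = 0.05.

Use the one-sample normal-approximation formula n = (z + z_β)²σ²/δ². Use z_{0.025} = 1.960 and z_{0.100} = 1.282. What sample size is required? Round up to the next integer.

n = (z_{α/2} + z_β)² · σ² / δ²
  = (1.960 + 1.282)² · 148² / 157²
  = 10.5106 · 21904 / 24649
  = 9.34
Round up → n = 10.

n = 10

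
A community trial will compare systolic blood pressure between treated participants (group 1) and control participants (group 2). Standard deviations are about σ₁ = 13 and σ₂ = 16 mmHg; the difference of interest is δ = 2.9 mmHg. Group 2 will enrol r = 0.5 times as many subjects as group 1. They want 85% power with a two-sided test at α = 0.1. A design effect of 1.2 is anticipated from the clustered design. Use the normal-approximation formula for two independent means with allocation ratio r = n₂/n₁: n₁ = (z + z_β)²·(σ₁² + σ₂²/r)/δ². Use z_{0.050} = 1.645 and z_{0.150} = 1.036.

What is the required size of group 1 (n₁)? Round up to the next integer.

n₁ = (z_{α/2} + z_β)² · (σ₁² + σ₂²/r) / δ²
   = (1.645 + 1.036)² · (13² + 16²/0.5) / 2.9²
   = 7.1878 · (169 + 512) / 8.41
   = 7.1878 · 681 / 8.41
   = 582.03
Design effect: 1.2 × 582.03 = 698.43.
Round up → n₁ = 699; n₂ = r·n₁ = 0.5 × 699 = 350.

n₁ = 699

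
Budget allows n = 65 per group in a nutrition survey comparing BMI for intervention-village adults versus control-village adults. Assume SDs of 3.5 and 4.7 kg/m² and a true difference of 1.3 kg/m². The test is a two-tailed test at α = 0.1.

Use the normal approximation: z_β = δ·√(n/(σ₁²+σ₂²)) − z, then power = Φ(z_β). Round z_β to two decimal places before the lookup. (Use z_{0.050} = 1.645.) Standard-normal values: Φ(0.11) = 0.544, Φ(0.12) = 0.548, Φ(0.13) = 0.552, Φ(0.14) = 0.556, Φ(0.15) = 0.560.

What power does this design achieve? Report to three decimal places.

Power ≈ 0.556

z_β = δ·√(n/(σ₁²+σ₂²)) − z_{α/2}
    = 1.3 · √(65/34.34) − 1.645
    = 1.3 · 1.37580 − 1.645
    = 1.7885 − 1.645 = 0.1435 → 0.14
Power = Φ(0.14) = 0.556.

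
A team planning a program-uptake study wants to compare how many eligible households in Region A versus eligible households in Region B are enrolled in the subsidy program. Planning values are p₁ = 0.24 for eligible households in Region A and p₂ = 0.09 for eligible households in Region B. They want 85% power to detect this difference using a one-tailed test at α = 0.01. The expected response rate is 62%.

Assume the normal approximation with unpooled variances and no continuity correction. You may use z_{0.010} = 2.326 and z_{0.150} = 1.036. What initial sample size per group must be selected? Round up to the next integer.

n = (z_α + z_β)² · [p₁(1−p₁) + p₂(1−p₂)] / (p₁ − p₂)²
  = (2.326 + 1.036)² · (0.24·0.76 + 0.09·0.91) / (0.15)²
  = (3.362)² · (0.1824 + 0.0819) / 0.0225
  = 11.3030 · 0.2643 / 0.0225
  = 132.77
Adjust for 62% response: 132.77 / 0.62 = 214.15.
Round up → n = 215 per group.

n = 215 per group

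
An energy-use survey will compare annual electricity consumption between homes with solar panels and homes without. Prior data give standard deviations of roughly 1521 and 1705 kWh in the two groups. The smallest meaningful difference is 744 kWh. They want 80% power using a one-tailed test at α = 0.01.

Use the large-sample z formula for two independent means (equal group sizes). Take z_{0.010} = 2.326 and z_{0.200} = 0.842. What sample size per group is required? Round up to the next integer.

n = 95 per group

n = (z_α + z_β)² · (σ₁² + σ₂²) / δ²
  = (2.326 + 0.842)² · (1521² + 1705² = 5220466) / 744²
  = 10.0362 · 5220466 / 553536
  = 94.65
Round up → n = 95 per group.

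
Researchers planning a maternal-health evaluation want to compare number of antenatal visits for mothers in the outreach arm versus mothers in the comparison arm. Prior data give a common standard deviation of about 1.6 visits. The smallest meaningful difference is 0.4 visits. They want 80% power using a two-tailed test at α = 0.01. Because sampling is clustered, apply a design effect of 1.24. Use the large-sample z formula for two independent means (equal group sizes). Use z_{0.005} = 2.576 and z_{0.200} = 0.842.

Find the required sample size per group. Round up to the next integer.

n = (z_{α/2} + z_β)² · (σ₁² + σ₂²) / δ²
  = (2.576 + 0.842)² · (2·1.6² = 5.12) / 0.4²
  = 11.6827 · 5.12 / 0.16
  = 373.85
Design effect: 1.24 × 373.85 = 463.57.
Round up → n = 464 per group.

n = 464 per group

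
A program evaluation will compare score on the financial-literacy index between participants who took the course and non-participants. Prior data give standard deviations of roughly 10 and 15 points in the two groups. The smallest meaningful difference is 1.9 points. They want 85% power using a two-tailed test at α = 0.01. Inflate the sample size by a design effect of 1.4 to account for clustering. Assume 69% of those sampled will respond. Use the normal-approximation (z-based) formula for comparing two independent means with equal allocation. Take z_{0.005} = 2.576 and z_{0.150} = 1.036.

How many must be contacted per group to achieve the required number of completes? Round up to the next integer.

n = (z_{α/2} + z_β)² · (σ₁² + σ₂²) / δ²
  = (2.576 + 1.036)² · (10² + 15² = 325) / 1.9²
  = 13.0465 · 325 / 3.61
  = 1174.55
Design effect: 1.4 × 1174.55 = 1644.37.
Adjust for 69% response: 1644.37 / 0.69 = 2383.15.
Round up → n = 2384 per group.

n = 2384 per group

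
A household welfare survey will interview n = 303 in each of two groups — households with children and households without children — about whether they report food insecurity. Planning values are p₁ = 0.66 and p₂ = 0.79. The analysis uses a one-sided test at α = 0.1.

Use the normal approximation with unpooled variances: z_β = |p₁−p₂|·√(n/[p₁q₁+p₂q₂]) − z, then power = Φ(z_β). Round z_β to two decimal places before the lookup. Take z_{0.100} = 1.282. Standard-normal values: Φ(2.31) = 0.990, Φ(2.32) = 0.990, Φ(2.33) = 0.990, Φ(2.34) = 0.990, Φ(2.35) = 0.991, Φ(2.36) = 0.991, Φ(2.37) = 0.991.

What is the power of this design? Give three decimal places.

z_β = |p₁−p₂|·√(n/[p₁q₁+p₂q₂]) − z_α
    = 0.13 · √(303/0.3903) − 1.282
    = 0.13 · 27.8626 − 1.282
    = 3.6221 − 1.282 = 2.3401 → 2.34
Power = Φ(2.34) = 0.990.

Power ≈ 0.990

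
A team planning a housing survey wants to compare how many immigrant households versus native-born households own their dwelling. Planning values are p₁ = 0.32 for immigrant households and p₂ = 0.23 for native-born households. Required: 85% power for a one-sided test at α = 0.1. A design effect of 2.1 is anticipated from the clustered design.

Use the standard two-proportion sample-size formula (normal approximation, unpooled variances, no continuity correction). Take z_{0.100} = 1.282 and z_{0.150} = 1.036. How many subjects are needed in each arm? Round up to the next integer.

n = (z_α + z_β)² · [p₁(1−p₁) + p₂(1−p₂)] / (p₁ − p₂)²
  = (1.282 + 1.036)² · (0.32·0.68 + 0.23·0.77) / (0.09)²
  = (2.318)² · (0.2176 + 0.1771) / 0.0081
  = 5.3731 · 0.3947 / 0.0081
  = 261.82
Design effect: 2.1 × 261.82 = 549.83.
Round up → n = 550 per group.

n = 550 per group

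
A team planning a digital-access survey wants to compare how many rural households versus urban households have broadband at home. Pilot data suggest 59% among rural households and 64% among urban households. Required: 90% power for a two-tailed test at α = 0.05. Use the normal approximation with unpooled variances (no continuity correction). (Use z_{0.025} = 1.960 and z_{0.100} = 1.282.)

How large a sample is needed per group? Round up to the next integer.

n = 1986 per group

n = (z_{α/2} + z_β)² · [p₁(1−p₁) + p₂(1−p₂)] / (p₁ − p₂)²
  = (1.960 + 1.282)² · (0.59·0.41 + 0.64·0.36) / (-0.05)²
  = (3.242)² · (0.2419 + 0.2304) / 0.0025
  = 10.5106 · 0.4723 / 0.0025
  = 1985.66
Round up → n = 1986 per group.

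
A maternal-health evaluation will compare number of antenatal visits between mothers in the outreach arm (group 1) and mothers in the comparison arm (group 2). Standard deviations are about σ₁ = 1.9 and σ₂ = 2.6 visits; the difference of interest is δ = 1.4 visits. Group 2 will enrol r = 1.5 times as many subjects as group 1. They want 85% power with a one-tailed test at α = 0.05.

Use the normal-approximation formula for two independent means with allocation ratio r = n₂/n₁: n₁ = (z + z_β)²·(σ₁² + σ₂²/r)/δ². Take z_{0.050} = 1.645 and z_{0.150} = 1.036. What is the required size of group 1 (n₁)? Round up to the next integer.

n₁ = (z_α + z_β)² · (σ₁² + σ₂²/r) / δ²
   = (1.645 + 1.036)² · (1.9² + 2.6²/1.5) / 1.4²
   = 7.1878 · (3.61 + 4.5067) / 1.96
   = 7.1878 · 8.1167 / 1.96
   = 29.77
Round up → n₁ = 30; n₂ = r·n₁ = 1.5 × 30 = 45.

n₁ = 30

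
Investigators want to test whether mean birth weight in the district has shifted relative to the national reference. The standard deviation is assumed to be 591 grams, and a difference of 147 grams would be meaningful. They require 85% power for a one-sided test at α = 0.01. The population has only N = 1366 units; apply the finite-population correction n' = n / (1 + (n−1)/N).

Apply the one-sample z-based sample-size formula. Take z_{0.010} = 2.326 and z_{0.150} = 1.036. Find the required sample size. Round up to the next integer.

n = (z_α + z_β)² · σ² / δ²
  = (2.326 + 1.036)² · 591² / 147²
  = 11.3030 · 349281 / 21609
  = 182.70
Finite-population correction (N = 1366): 182.70 / (1 + (182.70 − 1)/1366) = 161.25.
Round up → n = 162.

n = 162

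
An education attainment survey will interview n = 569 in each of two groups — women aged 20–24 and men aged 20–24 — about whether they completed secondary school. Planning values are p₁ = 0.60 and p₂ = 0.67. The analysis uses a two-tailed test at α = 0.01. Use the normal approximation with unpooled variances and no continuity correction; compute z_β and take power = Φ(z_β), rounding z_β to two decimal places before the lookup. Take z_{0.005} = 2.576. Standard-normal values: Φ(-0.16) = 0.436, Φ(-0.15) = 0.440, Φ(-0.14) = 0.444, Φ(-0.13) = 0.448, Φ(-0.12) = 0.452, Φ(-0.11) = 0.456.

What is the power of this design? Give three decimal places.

Power ≈ 0.452

z_β = |p₁−p₂|·√(n/[p₁q₁+p₂q₂]) − z_{α/2}
    = 0.07 · √(569/0.4611) − 2.576
    = 0.07 · 35.1284 − 2.576
    = 2.4590 − 2.576 = -0.1170 → -0.12
Power = Φ(-0.12) = 0.452.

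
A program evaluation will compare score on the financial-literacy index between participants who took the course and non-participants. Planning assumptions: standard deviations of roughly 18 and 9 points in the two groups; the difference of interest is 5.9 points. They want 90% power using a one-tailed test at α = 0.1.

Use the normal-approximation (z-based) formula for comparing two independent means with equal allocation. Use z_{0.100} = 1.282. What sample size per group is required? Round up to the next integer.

n = 77 per group

n = (z_α + z_β)² · (σ₁² + σ₂²) / δ²
  = (1.282 + 1.282)² · (18² + 9² = 405) / 5.9²
  = 6.5741 · 405 / 34.81
  = 76.49
Round up → n = 77 per group.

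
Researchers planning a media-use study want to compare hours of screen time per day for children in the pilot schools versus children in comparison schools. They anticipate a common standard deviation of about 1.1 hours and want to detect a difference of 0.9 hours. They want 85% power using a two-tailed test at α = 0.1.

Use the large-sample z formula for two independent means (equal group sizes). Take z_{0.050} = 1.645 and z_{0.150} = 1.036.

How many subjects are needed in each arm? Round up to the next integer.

n = (z_{α/2} + z_β)² · (σ₁² + σ₂²) / δ²
  = (1.645 + 1.036)² · (2·1.1² = 2.42) / 0.9²
  = 7.1878 · 2.42 / 0.81
  = 21.47
Round up → n = 22 per group.

n = 22 per group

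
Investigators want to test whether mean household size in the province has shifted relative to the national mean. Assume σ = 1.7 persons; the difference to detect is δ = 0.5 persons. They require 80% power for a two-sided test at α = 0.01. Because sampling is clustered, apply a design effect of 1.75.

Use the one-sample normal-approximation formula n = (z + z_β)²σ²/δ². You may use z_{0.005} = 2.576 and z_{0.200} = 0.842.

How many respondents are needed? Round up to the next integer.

n = (z_{α/2} + z_β)² · σ² / δ²
  = (2.576 + 0.842)² · 1.7² / 0.5²
  = 11.6827 · 2.89 / 0.25
  = 135.05
Design effect: 1.75 × 135.05 = 236.34.
Round up → n = 237.

n = 237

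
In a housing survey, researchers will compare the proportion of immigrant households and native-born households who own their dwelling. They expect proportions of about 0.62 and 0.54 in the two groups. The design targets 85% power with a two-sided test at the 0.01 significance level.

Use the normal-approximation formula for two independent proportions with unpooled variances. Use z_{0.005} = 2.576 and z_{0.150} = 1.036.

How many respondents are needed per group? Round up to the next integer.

n = 987 per group

n = (z_{α/2} + z_β)² · [p₁(1−p₁) + p₂(1−p₂)] / (p₁ − p₂)²
  = (2.576 + 1.036)² · (0.62·0.38 + 0.54·0.46) / (0.08)²
  = (3.612)² · (0.2356 + 0.2484) / 0.0064
  = 13.0465 · 0.4840 / 0.0064
  = 986.64
Round up → n = 987 per group.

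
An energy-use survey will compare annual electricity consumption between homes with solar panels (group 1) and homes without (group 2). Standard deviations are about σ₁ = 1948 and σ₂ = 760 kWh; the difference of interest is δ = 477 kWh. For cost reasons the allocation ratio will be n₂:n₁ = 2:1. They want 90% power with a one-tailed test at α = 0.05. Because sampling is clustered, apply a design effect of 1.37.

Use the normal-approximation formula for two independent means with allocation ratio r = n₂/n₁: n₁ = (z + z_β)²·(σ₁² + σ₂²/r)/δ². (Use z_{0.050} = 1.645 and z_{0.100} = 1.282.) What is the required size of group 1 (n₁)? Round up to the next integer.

n₁ = 211

n₁ = (z_α + z_β)² · (σ₁² + σ₂²/r) / δ²
   = (1.645 + 1.282)² · (1948² + 760²/2) / 477²
   = 8.5673 · (3794704 + 288800) / 227529
   = 8.5673 · 4083504 / 227529
   = 153.76
Design effect: 1.37 × 153.76 = 210.65.
Round up → n₁ = 211; n₂ = r·n₁ = 2 × 211 = 422.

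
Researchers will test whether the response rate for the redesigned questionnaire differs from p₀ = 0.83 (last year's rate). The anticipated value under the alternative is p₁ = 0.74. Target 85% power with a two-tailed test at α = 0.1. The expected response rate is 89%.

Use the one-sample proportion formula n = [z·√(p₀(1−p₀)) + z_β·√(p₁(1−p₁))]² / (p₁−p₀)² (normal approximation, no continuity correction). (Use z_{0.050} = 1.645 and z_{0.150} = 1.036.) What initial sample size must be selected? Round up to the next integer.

n = [z_{α/2}·√(p₀q₀) + z_β·√(p₁q₁)]² / (p₁ − p₀)²
  = [1.645·√(0.83·0.17) + 1.036·√(0.74·0.26)]² / (-0.09)²
  = [1.645·0.3756 + 1.036·0.4386]² / 0.0081
  = [1.0723]² / 0.0081
  = 141.96
Adjust for 89% response: 141.96 / 0.89 = 159.51.
Round up → n = 160.

n = 160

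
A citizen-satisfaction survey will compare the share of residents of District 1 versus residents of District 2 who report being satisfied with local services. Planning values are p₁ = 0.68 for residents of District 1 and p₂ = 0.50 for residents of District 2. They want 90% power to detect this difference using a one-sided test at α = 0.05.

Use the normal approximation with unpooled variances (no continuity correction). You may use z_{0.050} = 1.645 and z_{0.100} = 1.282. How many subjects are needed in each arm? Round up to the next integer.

n = (z_α + z_β)² · [p₁(1−p₁) + p₂(1−p₂)] / (p₁ − p₂)²
  = (1.645 + 1.282)² · (0.68·0.32 + 0.50·0.50) / (0.18)²
  = (2.927)² · (0.2176 + 0.2500) / 0.0324
  = 8.5673 · 0.4676 / 0.0324
  = 123.64
Round up → n = 124 per group.

n = 124 per group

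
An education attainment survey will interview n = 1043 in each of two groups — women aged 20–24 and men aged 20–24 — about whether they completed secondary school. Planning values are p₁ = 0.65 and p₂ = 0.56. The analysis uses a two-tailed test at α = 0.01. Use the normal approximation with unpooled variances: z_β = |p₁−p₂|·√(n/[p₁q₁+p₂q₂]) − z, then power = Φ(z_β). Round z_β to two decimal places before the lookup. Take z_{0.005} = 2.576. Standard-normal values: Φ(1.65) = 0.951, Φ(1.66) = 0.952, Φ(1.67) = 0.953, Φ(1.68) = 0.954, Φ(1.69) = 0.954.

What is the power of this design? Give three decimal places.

z_β = |p₁−p₂|·√(n/[p₁q₁+p₂q₂]) − z_{α/2}
    = 0.09 · √(1043/0.4739) − 2.576
    = 0.09 · 46.9136 − 2.576
    = 4.2222 − 2.576 = 1.6462 → 1.65
Power = Φ(1.65) = 0.951.

Power ≈ 0.951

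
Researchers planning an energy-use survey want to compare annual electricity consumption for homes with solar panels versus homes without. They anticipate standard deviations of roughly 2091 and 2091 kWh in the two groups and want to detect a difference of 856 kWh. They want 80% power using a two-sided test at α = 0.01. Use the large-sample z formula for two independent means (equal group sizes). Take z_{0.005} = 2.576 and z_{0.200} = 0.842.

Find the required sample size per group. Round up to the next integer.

n = 140 per group

n = (z_{α/2} + z_β)² · (σ₁² + σ₂²) / δ²
  = (2.576 + 0.842)² · (2091² + 2091² = 8744562) / 856²
  = 11.6827 · 8744562 / 732736
  = 139.42
Round up → n = 140 per group.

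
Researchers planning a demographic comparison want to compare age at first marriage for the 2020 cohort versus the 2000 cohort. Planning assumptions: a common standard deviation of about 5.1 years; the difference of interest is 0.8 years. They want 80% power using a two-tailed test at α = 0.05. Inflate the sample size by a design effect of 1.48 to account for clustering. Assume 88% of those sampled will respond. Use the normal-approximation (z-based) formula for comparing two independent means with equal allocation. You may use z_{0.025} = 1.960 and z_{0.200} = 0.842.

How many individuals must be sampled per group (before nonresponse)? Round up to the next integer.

n = 1074 per group

n = (z_{α/2} + z_β)² · (σ₁² + σ₂²) / δ²
  = (1.960 + 0.842)² · (2·5.1² = 52.02) / 0.8²
  = 7.8512 · 52.02 / 0.64
  = 638.16
Design effect: 1.48 × 638.16 = 944.47.
Adjust for 88% response: 944.47 / 0.88 = 1073.26.
Round up → n = 1074 per group.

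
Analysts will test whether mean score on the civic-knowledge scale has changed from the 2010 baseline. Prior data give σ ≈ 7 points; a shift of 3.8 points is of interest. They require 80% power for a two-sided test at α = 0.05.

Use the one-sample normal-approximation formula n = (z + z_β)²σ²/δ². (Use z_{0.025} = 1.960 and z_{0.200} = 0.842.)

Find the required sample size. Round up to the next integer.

n = (z_{α/2} + z_β)² · σ² / δ²
  = (1.960 + 0.842)² · 7² / 3.8²
  = 7.8512 · 49 / 14.44
  = 26.64
Round up → n = 27.

n = 27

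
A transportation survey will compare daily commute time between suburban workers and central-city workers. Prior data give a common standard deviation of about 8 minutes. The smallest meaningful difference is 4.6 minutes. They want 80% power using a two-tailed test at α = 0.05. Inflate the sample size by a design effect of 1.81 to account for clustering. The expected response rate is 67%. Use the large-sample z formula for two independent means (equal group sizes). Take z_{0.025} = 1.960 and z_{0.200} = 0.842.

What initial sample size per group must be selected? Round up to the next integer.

n = 129 per group

n = (z_{α/2} + z_β)² · (σ₁² + σ₂²) / δ²
  = (1.960 + 0.842)² · (2·8² = 128) / 4.6²
  = 7.8512 · 128 / 21.16
  = 47.49
Design effect: 1.81 × 47.49 = 85.96.
Adjust for 67% response: 85.96 / 0.67 = 128.30.
Round up → n = 129 per group.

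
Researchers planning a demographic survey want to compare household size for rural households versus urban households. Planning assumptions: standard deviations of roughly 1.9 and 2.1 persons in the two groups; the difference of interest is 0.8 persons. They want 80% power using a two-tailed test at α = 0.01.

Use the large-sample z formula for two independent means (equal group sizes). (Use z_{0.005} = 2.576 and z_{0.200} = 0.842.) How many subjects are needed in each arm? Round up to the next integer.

n = 147 per group

n = (z_{α/2} + z_β)² · (σ₁² + σ₂²) / δ²
  = (2.576 + 0.842)² · (1.9² + 2.1² = 8.02) / 0.8²
  = 11.6827 · 8.02 / 0.64
  = 146.40
Round up → n = 147 per group.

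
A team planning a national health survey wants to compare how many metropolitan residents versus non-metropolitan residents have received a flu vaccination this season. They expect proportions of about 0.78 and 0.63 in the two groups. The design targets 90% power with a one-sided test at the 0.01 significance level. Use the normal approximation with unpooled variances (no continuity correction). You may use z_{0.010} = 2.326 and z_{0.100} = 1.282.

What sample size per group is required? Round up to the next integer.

n = (z_α + z_β)² · [p₁(1−p₁) + p₂(1−p₂)] / (p₁ − p₂)²
  = (2.326 + 1.282)² · (0.78·0.22 + 0.63·0.37) / (0.15)²
  = (3.608)² · (0.1716 + 0.2331) / 0.0225
  = 13.0177 · 0.4047 / 0.0225
  = 234.14
Round up → n = 235 per group.

n = 235 per group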